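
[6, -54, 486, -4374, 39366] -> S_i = 6*-9^i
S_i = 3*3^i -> [3, 9, 27, 81, 243]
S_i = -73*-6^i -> [-73, 438, -2628, 15768, -94608]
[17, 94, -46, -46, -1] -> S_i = Random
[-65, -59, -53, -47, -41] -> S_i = -65 + 6*i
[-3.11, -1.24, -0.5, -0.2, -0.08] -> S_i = -3.11*0.40^i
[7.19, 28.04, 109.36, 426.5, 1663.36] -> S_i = 7.19*3.90^i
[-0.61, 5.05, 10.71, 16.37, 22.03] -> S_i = -0.61 + 5.66*i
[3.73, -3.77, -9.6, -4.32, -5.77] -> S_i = Random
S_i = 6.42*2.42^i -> [6.42, 15.54, 37.6, 90.99, 220.19]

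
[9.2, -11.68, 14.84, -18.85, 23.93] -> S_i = 9.20*(-1.27)^i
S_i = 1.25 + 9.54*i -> [1.25, 10.79, 20.33, 29.87, 39.41]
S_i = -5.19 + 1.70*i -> [-5.19, -3.49, -1.79, -0.09, 1.61]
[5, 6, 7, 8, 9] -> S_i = 5 + 1*i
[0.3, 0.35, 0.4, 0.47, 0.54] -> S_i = 0.30*1.16^i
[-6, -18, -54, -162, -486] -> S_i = -6*3^i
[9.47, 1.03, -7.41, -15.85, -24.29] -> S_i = 9.47 + -8.44*i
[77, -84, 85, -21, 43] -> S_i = Random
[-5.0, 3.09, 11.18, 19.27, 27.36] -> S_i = -5.00 + 8.09*i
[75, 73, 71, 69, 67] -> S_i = 75 + -2*i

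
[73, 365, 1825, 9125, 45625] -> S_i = 73*5^i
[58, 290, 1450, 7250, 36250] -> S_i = 58*5^i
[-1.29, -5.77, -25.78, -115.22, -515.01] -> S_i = -1.29*4.47^i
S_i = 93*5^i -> [93, 465, 2325, 11625, 58125]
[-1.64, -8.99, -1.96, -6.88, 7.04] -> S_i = Random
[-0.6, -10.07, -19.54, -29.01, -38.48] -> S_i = -0.60 + -9.47*i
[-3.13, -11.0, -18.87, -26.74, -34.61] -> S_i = -3.13 + -7.87*i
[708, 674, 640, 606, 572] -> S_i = 708 + -34*i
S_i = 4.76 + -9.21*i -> [4.76, -4.45, -13.66, -22.87, -32.08]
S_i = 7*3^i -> [7, 21, 63, 189, 567]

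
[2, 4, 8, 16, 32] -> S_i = 2*2^i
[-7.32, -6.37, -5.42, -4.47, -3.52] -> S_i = -7.32 + 0.95*i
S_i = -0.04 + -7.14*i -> [-0.04, -7.18, -14.32, -21.46, -28.6]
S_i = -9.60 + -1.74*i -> [-9.6, -11.34, -13.08, -14.82, -16.56]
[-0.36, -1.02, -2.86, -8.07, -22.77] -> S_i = -0.36*2.82^i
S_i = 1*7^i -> [1, 7, 49, 343, 2401]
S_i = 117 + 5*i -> [117, 122, 127, 132, 137]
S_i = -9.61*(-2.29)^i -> [-9.61, 22.01, -50.4, 115.41, -264.28]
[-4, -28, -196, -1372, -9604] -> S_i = -4*7^i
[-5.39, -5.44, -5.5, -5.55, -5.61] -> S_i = -5.39*1.01^i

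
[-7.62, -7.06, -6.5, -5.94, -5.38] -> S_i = -7.62 + 0.56*i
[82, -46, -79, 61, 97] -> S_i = Random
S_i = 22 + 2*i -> [22, 24, 26, 28, 30]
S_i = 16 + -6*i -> [16, 10, 4, -2, -8]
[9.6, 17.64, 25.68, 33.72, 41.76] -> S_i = 9.60 + 8.04*i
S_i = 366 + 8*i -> [366, 374, 382, 390, 398]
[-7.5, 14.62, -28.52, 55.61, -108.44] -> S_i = -7.50*(-1.95)^i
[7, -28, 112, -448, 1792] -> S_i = 7*-4^i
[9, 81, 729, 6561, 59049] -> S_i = 9*9^i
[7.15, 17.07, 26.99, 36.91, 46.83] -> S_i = 7.15 + 9.92*i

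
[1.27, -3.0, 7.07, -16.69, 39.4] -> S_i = 1.27*(-2.36)^i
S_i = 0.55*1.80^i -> [0.55, 0.99, 1.78, 3.21, 5.77]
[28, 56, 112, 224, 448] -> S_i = 28*2^i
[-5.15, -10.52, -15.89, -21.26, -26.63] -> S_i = -5.15 + -5.37*i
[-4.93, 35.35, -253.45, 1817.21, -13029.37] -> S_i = -4.93*(-7.17)^i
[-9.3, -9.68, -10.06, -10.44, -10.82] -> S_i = -9.30 + -0.38*i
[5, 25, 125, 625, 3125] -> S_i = 5*5^i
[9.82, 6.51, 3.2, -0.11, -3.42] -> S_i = 9.82 + -3.31*i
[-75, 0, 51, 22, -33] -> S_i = Random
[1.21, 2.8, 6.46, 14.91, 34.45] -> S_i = 1.21*2.31^i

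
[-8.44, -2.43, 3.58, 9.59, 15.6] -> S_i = -8.44 + 6.01*i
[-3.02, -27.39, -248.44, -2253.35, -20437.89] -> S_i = -3.02*9.07^i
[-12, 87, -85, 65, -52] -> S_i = Random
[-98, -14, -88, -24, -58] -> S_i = Random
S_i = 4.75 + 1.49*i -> [4.75, 6.24, 7.73, 9.22, 10.71]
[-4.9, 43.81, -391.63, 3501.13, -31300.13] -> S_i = -4.90*(-8.94)^i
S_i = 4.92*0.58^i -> [4.92, 2.85, 1.66, 0.96, 0.56]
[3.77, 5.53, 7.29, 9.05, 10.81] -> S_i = 3.77 + 1.76*i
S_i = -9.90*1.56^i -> [-9.9, -15.44, -24.09, -37.58, -58.63]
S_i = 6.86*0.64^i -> [6.86, 4.39, 2.81, 1.8, 1.15]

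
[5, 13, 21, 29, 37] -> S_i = 5 + 8*i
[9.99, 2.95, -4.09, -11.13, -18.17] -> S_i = 9.99 + -7.04*i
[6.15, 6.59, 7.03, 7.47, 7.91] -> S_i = 6.15 + 0.44*i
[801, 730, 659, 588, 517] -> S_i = 801 + -71*i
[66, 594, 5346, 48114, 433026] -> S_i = 66*9^i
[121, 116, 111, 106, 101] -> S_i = 121 + -5*i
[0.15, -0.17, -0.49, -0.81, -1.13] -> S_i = 0.15 + -0.32*i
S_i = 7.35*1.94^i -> [7.35, 14.26, 27.66, 53.67, 104.11]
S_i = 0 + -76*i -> [0, -76, -152, -228, -304]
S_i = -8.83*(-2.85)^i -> [-8.83, 25.17, -71.72, 204.41, -582.56]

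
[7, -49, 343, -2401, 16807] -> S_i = 7*-7^i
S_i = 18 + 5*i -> [18, 23, 28, 33, 38]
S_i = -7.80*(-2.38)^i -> [-7.8, 18.56, -44.18, 105.15, -250.27]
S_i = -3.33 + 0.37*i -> [-3.33, -2.96, -2.59, -2.22, -1.85]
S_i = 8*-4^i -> [8, -32, 128, -512, 2048]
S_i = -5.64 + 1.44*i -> [-5.64, -4.2, -2.76, -1.32, 0.12]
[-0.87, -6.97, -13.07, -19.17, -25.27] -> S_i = -0.87 + -6.10*i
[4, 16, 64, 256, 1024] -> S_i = 4*4^i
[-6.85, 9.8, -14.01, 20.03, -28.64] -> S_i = -6.85*(-1.43)^i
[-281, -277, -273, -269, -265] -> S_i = -281 + 4*i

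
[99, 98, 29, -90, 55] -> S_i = Random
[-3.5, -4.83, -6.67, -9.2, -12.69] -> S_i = -3.50*1.38^i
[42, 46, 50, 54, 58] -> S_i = 42 + 4*i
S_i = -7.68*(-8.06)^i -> [-7.68, 61.9, -498.92, 4021.3, -32411.67]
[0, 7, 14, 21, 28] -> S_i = 0 + 7*i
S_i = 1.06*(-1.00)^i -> [1.06, -1.06, 1.06, -1.06, 1.06]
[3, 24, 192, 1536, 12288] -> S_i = 3*8^i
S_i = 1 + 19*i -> [1, 20, 39, 58, 77]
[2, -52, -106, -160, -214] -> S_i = 2 + -54*i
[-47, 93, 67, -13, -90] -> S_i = Random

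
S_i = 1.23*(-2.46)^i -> [1.23, -3.03, 7.44, -18.31, 45.04]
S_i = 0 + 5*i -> [0, 5, 10, 15, 20]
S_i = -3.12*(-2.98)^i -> [-3.12, 9.3, -27.71, 82.57, -246.05]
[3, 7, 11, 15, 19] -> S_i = 3 + 4*i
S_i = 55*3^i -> [55, 165, 495, 1485, 4455]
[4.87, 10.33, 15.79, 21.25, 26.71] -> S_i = 4.87 + 5.46*i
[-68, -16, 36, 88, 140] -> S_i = -68 + 52*i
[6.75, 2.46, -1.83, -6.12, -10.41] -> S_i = 6.75 + -4.29*i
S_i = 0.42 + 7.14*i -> [0.42, 7.56, 14.7, 21.84, 28.98]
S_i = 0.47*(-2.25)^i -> [0.47, -1.06, 2.38, -5.35, 12.05]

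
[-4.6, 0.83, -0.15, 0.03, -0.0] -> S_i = -4.60*(-0.18)^i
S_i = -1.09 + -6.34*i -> [-1.09, -7.43, -13.77, -20.11, -26.45]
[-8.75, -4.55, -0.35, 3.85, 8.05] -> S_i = -8.75 + 4.20*i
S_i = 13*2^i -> [13, 26, 52, 104, 208]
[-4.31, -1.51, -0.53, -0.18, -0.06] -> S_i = -4.31*0.35^i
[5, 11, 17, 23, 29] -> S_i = 5 + 6*i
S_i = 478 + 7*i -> [478, 485, 492, 499, 506]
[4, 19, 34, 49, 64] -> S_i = 4 + 15*i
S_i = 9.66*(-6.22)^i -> [9.66, -60.09, 373.73, -2324.6, 14459.01]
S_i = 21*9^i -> [21, 189, 1701, 15309, 137781]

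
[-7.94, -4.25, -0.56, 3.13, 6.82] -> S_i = -7.94 + 3.69*i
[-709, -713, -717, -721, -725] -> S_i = -709 + -4*i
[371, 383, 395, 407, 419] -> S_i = 371 + 12*i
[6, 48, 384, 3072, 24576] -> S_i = 6*8^i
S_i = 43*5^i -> [43, 215, 1075, 5375, 26875]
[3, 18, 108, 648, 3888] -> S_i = 3*6^i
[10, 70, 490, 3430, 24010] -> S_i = 10*7^i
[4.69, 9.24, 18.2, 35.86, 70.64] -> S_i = 4.69*1.97^i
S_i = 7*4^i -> [7, 28, 112, 448, 1792]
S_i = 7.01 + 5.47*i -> [7.01, 12.48, 17.95, 23.42, 28.89]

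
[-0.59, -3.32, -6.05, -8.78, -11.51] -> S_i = -0.59 + -2.73*i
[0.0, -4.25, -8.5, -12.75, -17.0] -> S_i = 0.00 + -4.25*i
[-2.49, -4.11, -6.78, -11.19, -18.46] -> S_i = -2.49*1.65^i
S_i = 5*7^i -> [5, 35, 245, 1715, 12005]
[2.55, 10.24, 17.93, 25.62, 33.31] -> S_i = 2.55 + 7.69*i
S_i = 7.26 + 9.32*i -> [7.26, 16.58, 25.9, 35.22, 44.54]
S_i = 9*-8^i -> [9, -72, 576, -4608, 36864]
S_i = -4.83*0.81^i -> [-4.83, -3.91, -3.17, -2.57, -2.08]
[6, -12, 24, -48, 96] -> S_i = 6*-2^i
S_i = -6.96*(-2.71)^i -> [-6.96, 18.86, -51.11, 138.52, -375.39]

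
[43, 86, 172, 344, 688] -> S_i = 43*2^i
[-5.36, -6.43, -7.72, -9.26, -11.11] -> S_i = -5.36*1.20^i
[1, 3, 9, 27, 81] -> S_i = 1*3^i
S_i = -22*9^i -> [-22, -198, -1782, -16038, -144342]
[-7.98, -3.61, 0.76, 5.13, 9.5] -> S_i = -7.98 + 4.37*i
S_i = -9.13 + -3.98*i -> [-9.13, -13.11, -17.09, -21.07, -25.05]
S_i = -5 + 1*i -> [-5, -4, -3, -2, -1]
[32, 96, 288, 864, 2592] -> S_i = 32*3^i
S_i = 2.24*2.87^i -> [2.24, 6.43, 18.45, 52.95, 151.98]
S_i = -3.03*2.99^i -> [-3.03, -9.06, -27.09, -80.99, -242.17]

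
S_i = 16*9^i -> [16, 144, 1296, 11664, 104976]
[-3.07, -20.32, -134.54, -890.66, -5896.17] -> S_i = -3.07*6.62^i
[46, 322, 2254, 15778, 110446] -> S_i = 46*7^i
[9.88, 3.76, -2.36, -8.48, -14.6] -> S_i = 9.88 + -6.12*i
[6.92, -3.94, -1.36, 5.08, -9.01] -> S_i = Random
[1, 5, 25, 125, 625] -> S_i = 1*5^i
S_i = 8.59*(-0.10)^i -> [8.59, -0.86, 0.09, -0.01, 0.0]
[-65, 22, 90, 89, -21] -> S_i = Random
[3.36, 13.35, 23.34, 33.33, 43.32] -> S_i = 3.36 + 9.99*i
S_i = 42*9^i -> [42, 378, 3402, 30618, 275562]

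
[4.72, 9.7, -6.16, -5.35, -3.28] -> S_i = Random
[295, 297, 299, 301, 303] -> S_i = 295 + 2*i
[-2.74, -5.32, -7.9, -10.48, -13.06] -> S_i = -2.74 + -2.58*i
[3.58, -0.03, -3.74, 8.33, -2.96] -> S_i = Random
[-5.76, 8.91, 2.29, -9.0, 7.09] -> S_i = Random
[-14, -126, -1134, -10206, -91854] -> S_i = -14*9^i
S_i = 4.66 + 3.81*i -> [4.66, 8.47, 12.28, 16.09, 19.9]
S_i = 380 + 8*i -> [380, 388, 396, 404, 412]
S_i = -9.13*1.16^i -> [-9.13, -10.59, -12.29, -14.25, -16.53]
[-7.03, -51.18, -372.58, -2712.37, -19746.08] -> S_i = -7.03*7.28^i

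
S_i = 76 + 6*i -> [76, 82, 88, 94, 100]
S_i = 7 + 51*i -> [7, 58, 109, 160, 211]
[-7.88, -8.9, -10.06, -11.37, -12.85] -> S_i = -7.88*1.13^i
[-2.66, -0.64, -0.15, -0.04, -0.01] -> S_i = -2.66*0.24^i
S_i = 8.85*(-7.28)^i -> [8.85, -64.43, 469.04, -3414.58, 24858.15]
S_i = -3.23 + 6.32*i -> [-3.23, 3.09, 9.41, 15.73, 22.05]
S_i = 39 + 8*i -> [39, 47, 55, 63, 71]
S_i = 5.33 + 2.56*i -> [5.33, 7.89, 10.45, 13.01, 15.57]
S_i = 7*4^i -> [7, 28, 112, 448, 1792]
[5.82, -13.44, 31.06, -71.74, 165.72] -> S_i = 5.82*(-2.31)^i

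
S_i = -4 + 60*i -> [-4, 56, 116, 176, 236]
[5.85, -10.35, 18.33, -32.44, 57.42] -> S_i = 5.85*(-1.77)^i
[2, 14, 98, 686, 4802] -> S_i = 2*7^i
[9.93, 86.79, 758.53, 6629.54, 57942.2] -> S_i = 9.93*8.74^i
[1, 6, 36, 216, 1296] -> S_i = 1*6^i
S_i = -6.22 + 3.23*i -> [-6.22, -2.99, 0.24, 3.47, 6.7]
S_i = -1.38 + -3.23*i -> [-1.38, -4.61, -7.84, -11.07, -14.3]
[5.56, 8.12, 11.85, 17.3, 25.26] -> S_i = 5.56*1.46^i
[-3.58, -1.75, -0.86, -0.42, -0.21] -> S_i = -3.58*0.49^i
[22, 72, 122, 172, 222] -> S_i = 22 + 50*i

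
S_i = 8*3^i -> [8, 24, 72, 216, 648]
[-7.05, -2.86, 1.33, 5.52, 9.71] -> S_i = -7.05 + 4.19*i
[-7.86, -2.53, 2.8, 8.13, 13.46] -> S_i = -7.86 + 5.33*i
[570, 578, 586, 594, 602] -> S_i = 570 + 8*i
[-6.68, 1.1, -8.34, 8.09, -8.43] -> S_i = Random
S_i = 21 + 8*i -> [21, 29, 37, 45, 53]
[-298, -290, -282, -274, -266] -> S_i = -298 + 8*i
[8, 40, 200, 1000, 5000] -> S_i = 8*5^i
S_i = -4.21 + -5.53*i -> [-4.21, -9.74, -15.27, -20.8, -26.33]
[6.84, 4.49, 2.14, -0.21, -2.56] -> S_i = 6.84 + -2.35*i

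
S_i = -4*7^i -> [-4, -28, -196, -1372, -9604]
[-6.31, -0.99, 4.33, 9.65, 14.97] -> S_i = -6.31 + 5.32*i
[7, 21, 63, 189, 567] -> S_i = 7*3^i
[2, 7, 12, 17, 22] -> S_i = 2 + 5*i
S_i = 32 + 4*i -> [32, 36, 40, 44, 48]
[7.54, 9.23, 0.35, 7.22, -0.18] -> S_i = Random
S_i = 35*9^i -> [35, 315, 2835, 25515, 229635]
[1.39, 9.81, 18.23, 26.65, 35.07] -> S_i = 1.39 + 8.42*i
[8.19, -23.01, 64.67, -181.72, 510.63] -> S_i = 8.19*(-2.81)^i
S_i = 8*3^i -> [8, 24, 72, 216, 648]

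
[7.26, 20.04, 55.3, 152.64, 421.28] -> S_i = 7.26*2.76^i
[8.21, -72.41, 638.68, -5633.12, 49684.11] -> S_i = 8.21*(-8.82)^i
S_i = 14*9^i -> [14, 126, 1134, 10206, 91854]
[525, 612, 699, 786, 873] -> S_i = 525 + 87*i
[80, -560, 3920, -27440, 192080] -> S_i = 80*-7^i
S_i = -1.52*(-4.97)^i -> [-1.52, 7.55, -37.55, 186.6, -927.4]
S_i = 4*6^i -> [4, 24, 144, 864, 5184]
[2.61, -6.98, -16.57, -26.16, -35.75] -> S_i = 2.61 + -9.59*i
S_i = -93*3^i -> [-93, -279, -837, -2511, -7533]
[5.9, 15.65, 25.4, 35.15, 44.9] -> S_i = 5.90 + 9.75*i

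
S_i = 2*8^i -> [2, 16, 128, 1024, 8192]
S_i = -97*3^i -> [-97, -291, -873, -2619, -7857]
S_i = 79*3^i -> [79, 237, 711, 2133, 6399]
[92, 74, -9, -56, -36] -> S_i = Random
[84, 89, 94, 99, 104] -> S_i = 84 + 5*i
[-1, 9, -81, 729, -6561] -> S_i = -1*-9^i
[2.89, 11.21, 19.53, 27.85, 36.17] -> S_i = 2.89 + 8.32*i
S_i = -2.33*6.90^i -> [-2.33, -16.08, -110.93, -765.43, -5281.44]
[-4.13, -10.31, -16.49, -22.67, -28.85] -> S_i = -4.13 + -6.18*i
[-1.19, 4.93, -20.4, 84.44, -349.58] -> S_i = -1.19*(-4.14)^i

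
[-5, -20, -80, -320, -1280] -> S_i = -5*4^i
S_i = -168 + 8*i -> [-168, -160, -152, -144, -136]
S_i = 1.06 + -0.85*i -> [1.06, 0.21, -0.64, -1.49, -2.34]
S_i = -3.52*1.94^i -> [-3.52, -6.83, -13.25, -25.7, -49.86]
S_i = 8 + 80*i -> [8, 88, 168, 248, 328]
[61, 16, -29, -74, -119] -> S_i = 61 + -45*i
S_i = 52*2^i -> [52, 104, 208, 416, 832]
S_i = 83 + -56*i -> [83, 27, -29, -85, -141]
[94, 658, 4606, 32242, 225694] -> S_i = 94*7^i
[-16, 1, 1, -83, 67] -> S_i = Random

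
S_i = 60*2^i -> [60, 120, 240, 480, 960]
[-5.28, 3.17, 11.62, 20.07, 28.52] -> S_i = -5.28 + 8.45*i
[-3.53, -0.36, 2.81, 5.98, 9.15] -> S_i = -3.53 + 3.17*i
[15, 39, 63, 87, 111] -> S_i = 15 + 24*i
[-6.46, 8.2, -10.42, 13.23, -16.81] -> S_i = -6.46*(-1.27)^i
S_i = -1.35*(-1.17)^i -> [-1.35, 1.58, -1.85, 2.16, -2.53]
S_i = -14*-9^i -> [-14, 126, -1134, 10206, -91854]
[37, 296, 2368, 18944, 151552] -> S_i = 37*8^i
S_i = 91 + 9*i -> [91, 100, 109, 118, 127]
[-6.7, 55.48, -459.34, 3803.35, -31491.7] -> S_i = -6.70*(-8.28)^i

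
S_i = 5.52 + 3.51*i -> [5.52, 9.03, 12.54, 16.05, 19.56]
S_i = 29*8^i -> [29, 232, 1856, 14848, 118784]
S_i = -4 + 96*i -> [-4, 92, 188, 284, 380]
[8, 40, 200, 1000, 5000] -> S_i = 8*5^i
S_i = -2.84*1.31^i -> [-2.84, -3.72, -4.87, -6.38, -8.36]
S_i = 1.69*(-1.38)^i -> [1.69, -2.33, 3.22, -4.44, 6.13]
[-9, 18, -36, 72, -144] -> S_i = -9*-2^i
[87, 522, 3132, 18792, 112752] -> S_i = 87*6^i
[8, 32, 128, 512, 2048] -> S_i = 8*4^i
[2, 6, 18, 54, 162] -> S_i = 2*3^i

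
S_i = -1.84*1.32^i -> [-1.84, -2.43, -3.21, -4.23, -5.59]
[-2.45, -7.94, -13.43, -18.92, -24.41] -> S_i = -2.45 + -5.49*i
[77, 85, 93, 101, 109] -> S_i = 77 + 8*i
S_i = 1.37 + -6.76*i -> [1.37, -5.39, -12.15, -18.91, -25.67]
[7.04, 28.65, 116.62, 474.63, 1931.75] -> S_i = 7.04*4.07^i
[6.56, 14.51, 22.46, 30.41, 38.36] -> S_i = 6.56 + 7.95*i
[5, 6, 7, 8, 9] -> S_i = 5 + 1*i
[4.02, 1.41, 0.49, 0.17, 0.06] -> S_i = 4.02*0.35^i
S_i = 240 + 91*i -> [240, 331, 422, 513, 604]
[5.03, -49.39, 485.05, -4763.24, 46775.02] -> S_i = 5.03*(-9.82)^i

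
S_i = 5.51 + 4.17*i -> [5.51, 9.68, 13.85, 18.02, 22.19]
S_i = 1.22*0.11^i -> [1.22, 0.13, 0.01, 0.0, 0.0]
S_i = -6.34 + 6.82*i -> [-6.34, 0.48, 7.3, 14.12, 20.94]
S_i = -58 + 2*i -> [-58, -56, -54, -52, -50]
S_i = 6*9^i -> [6, 54, 486, 4374, 39366]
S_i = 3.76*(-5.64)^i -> [3.76, -21.21, 119.6, -674.57, 3804.56]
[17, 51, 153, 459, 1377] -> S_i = 17*3^i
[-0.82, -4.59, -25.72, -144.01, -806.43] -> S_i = -0.82*5.60^i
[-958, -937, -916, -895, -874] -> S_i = -958 + 21*i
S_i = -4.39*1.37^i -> [-4.39, -6.01, -8.24, -11.29, -15.46]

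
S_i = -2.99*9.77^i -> [-2.99, -29.21, -285.4, -2788.4, -27242.66]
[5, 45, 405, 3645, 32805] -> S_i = 5*9^i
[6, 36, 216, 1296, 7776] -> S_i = 6*6^i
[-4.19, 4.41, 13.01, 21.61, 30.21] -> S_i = -4.19 + 8.60*i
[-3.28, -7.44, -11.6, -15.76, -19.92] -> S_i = -3.28 + -4.16*i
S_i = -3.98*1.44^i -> [-3.98, -5.73, -8.25, -11.88, -17.11]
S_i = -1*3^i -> [-1, -3, -9, -27, -81]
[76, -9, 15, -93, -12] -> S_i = Random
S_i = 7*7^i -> [7, 49, 343, 2401, 16807]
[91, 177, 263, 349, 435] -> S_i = 91 + 86*i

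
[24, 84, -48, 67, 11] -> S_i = Random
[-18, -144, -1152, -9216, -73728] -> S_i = -18*8^i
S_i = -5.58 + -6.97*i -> [-5.58, -12.55, -19.52, -26.49, -33.46]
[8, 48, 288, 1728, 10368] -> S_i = 8*6^i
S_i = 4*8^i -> [4, 32, 256, 2048, 16384]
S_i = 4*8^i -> [4, 32, 256, 2048, 16384]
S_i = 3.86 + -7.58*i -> [3.86, -3.72, -11.3, -18.88, -26.46]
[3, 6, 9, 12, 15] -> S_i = 3 + 3*i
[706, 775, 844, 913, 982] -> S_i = 706 + 69*i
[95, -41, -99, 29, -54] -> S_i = Random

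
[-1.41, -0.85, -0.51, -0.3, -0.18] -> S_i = -1.41*0.60^i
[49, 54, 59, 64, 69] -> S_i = 49 + 5*i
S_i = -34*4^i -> [-34, -136, -544, -2176, -8704]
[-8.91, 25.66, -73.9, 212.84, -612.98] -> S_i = -8.91*(-2.88)^i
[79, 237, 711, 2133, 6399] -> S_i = 79*3^i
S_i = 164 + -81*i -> [164, 83, 2, -79, -160]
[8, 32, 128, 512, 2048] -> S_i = 8*4^i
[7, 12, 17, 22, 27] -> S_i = 7 + 5*i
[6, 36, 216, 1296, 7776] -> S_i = 6*6^i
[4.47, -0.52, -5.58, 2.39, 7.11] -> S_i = Random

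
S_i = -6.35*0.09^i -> [-6.35, -0.57, -0.05, -0.0, -0.0]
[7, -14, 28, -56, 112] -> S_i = 7*-2^i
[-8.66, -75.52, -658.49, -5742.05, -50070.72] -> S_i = -8.66*8.72^i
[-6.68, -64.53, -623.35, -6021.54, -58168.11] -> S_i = -6.68*9.66^i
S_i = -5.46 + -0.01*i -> [-5.46, -5.47, -5.48, -5.49, -5.5]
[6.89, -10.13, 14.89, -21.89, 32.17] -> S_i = 6.89*(-1.47)^i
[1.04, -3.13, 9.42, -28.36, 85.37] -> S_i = 1.04*(-3.01)^i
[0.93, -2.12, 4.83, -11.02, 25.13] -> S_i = 0.93*(-2.28)^i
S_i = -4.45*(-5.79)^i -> [-4.45, 25.77, -149.18, 863.77, -5001.2]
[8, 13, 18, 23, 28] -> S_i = 8 + 5*i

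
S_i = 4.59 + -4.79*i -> [4.59, -0.2, -4.99, -9.78, -14.57]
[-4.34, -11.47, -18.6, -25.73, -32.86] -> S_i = -4.34 + -7.13*i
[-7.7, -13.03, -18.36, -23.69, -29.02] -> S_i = -7.70 + -5.33*i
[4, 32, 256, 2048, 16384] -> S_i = 4*8^i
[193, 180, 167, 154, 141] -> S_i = 193 + -13*i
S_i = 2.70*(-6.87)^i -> [2.7, -18.55, 127.43, -875.46, 6014.38]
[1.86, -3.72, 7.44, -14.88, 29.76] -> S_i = 1.86*(-2.00)^i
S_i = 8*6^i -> [8, 48, 288, 1728, 10368]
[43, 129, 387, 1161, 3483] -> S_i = 43*3^i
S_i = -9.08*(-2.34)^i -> [-9.08, 21.25, -49.72, 116.34, -272.24]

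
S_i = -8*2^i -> [-8, -16, -32, -64, -128]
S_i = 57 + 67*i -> [57, 124, 191, 258, 325]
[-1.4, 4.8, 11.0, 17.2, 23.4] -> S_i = -1.40 + 6.20*i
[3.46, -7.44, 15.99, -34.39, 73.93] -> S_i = 3.46*(-2.15)^i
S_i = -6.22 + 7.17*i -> [-6.22, 0.95, 8.12, 15.29, 22.46]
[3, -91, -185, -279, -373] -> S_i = 3 + -94*i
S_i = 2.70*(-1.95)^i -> [2.7, -5.26, 10.27, -20.02, 39.04]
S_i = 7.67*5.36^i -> [7.67, 41.11, 220.36, 1181.11, 6330.74]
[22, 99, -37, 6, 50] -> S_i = Random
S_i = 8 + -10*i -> [8, -2, -12, -22, -32]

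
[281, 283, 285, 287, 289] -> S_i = 281 + 2*i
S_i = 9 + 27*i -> [9, 36, 63, 90, 117]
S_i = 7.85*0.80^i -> [7.85, 6.28, 5.02, 4.02, 3.22]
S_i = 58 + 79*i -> [58, 137, 216, 295, 374]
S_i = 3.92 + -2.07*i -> [3.92, 1.85, -0.22, -2.29, -4.36]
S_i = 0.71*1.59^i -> [0.71, 1.13, 1.79, 2.85, 4.54]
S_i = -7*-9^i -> [-7, 63, -567, 5103, -45927]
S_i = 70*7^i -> [70, 490, 3430, 24010, 168070]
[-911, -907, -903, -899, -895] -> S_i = -911 + 4*i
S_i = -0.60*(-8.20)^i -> [-0.6, 4.92, -40.34, 330.82, -2712.73]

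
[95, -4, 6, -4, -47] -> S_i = Random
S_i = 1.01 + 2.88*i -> [1.01, 3.89, 6.77, 9.65, 12.53]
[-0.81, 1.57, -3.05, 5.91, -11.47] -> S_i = -0.81*(-1.94)^i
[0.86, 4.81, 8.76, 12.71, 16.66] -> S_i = 0.86 + 3.95*i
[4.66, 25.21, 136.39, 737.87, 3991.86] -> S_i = 4.66*5.41^i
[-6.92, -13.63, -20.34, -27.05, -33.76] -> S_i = -6.92 + -6.71*i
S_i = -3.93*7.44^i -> [-3.93, -29.24, -217.54, -1618.49, -12041.6]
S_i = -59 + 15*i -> [-59, -44, -29, -14, 1]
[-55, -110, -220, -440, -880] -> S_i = -55*2^i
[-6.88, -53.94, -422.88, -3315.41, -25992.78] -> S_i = -6.88*7.84^i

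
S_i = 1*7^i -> [1, 7, 49, 343, 2401]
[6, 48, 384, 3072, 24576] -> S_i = 6*8^i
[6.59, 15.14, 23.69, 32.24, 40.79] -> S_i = 6.59 + 8.55*i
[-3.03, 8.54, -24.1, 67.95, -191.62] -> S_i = -3.03*(-2.82)^i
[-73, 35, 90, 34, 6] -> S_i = Random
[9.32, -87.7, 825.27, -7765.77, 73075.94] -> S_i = 9.32*(-9.41)^i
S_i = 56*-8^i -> [56, -448, 3584, -28672, 229376]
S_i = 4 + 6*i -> [4, 10, 16, 22, 28]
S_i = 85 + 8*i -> [85, 93, 101, 109, 117]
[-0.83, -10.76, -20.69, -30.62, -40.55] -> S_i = -0.83 + -9.93*i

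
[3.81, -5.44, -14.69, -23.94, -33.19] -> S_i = 3.81 + -9.25*i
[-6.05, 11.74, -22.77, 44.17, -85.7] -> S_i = -6.05*(-1.94)^i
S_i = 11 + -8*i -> [11, 3, -5, -13, -21]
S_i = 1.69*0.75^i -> [1.69, 1.27, 0.95, 0.71, 0.53]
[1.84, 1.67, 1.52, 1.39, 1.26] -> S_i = 1.84*0.91^i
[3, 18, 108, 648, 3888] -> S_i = 3*6^i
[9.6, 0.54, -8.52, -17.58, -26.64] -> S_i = 9.60 + -9.06*i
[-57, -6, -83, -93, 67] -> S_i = Random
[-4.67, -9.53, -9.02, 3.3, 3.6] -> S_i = Random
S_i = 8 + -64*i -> [8, -56, -120, -184, -248]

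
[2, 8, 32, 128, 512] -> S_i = 2*4^i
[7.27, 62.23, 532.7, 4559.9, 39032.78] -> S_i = 7.27*8.56^i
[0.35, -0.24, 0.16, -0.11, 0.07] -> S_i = 0.35*(-0.68)^i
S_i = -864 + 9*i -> [-864, -855, -846, -837, -828]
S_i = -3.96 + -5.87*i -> [-3.96, -9.83, -15.7, -21.57, -27.44]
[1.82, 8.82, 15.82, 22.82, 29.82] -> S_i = 1.82 + 7.00*i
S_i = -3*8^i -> [-3, -24, -192, -1536, -12288]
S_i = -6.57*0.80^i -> [-6.57, -5.26, -4.2, -3.36, -2.69]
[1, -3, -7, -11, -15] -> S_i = 1 + -4*i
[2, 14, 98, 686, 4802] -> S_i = 2*7^i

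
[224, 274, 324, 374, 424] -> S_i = 224 + 50*i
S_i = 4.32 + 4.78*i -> [4.32, 9.1, 13.88, 18.66, 23.44]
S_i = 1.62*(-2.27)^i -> [1.62, -3.68, 8.35, -18.95, 43.01]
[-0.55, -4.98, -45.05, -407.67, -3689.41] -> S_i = -0.55*9.05^i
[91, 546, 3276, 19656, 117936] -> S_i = 91*6^i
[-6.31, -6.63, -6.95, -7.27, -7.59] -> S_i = -6.31 + -0.32*i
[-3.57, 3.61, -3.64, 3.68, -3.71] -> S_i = -3.57*(-1.01)^i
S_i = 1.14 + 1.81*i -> [1.14, 2.95, 4.76, 6.57, 8.38]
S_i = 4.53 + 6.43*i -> [4.53, 10.96, 17.39, 23.82, 30.25]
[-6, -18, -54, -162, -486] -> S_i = -6*3^i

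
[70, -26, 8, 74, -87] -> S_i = Random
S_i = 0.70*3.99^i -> [0.7, 2.79, 11.14, 44.46, 177.41]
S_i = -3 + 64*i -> [-3, 61, 125, 189, 253]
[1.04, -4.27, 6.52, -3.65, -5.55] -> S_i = Random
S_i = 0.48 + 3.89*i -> [0.48, 4.37, 8.26, 12.15, 16.04]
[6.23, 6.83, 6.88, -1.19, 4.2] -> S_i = Random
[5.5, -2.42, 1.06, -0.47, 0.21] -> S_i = 5.50*(-0.44)^i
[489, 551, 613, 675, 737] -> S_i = 489 + 62*i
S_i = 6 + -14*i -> [6, -8, -22, -36, -50]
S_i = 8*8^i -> [8, 64, 512, 4096, 32768]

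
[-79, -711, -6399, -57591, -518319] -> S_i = -79*9^i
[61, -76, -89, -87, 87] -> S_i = Random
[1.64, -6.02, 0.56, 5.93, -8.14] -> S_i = Random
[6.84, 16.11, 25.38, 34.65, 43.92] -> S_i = 6.84 + 9.27*i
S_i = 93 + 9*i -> [93, 102, 111, 120, 129]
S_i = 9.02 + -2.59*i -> [9.02, 6.43, 3.84, 1.25, -1.34]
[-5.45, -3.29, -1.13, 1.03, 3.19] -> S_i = -5.45 + 2.16*i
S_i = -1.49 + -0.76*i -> [-1.49, -2.25, -3.01, -3.77, -4.53]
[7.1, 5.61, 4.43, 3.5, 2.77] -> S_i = 7.10*0.79^i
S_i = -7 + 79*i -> [-7, 72, 151, 230, 309]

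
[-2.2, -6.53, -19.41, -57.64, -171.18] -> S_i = -2.20*2.97^i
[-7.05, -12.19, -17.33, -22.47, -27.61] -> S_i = -7.05 + -5.14*i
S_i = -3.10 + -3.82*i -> [-3.1, -6.92, -10.74, -14.56, -18.38]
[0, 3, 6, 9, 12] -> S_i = 0 + 3*i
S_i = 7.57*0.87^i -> [7.57, 6.59, 5.73, 4.98, 4.34]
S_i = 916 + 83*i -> [916, 999, 1082, 1165, 1248]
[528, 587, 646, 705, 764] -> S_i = 528 + 59*i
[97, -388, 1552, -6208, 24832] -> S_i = 97*-4^i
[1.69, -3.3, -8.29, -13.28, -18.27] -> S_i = 1.69 + -4.99*i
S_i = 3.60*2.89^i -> [3.6, 10.4, 30.07, 86.9, 251.13]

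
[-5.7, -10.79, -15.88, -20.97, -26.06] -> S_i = -5.70 + -5.09*i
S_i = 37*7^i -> [37, 259, 1813, 12691, 88837]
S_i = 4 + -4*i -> [4, 0, -4, -8, -12]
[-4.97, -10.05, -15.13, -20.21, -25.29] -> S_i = -4.97 + -5.08*i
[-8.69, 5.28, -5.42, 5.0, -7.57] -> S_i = Random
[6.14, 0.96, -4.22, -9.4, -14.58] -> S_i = 6.14 + -5.18*i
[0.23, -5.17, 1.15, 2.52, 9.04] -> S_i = Random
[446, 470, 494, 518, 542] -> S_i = 446 + 24*i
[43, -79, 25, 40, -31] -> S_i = Random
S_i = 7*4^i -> [7, 28, 112, 448, 1792]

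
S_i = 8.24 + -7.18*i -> [8.24, 1.06, -6.12, -13.3, -20.48]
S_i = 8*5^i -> [8, 40, 200, 1000, 5000]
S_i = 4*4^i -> [4, 16, 64, 256, 1024]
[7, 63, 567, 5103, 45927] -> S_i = 7*9^i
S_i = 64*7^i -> [64, 448, 3136, 21952, 153664]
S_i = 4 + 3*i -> [4, 7, 10, 13, 16]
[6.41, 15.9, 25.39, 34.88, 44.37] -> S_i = 6.41 + 9.49*i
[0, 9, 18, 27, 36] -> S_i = 0 + 9*i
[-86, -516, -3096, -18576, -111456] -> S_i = -86*6^i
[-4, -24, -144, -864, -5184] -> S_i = -4*6^i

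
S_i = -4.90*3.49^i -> [-4.9, -17.1, -59.68, -208.29, -726.94]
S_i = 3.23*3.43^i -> [3.23, 11.08, 38.0, 130.34, 447.07]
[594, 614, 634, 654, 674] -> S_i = 594 + 20*i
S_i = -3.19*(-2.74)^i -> [-3.19, 8.74, -23.95, 65.62, -179.8]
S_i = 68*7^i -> [68, 476, 3332, 23324, 163268]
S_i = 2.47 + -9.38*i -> [2.47, -6.91, -16.29, -25.67, -35.05]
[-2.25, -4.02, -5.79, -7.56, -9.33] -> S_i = -2.25 + -1.77*i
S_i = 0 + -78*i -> [0, -78, -156, -234, -312]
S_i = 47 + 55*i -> [47, 102, 157, 212, 267]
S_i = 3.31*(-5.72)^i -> [3.31, -18.93, 108.3, -619.46, 3543.33]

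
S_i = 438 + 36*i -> [438, 474, 510, 546, 582]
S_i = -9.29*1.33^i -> [-9.29, -12.36, -16.43, -21.86, -29.07]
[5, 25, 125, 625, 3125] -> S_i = 5*5^i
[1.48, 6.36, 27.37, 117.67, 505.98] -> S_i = 1.48*4.30^i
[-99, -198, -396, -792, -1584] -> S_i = -99*2^i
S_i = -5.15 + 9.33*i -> [-5.15, 4.18, 13.51, 22.84, 32.17]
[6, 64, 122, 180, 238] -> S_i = 6 + 58*i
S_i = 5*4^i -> [5, 20, 80, 320, 1280]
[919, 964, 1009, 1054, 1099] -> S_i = 919 + 45*i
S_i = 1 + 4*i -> [1, 5, 9, 13, 17]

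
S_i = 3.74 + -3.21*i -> [3.74, 0.53, -2.68, -5.89, -9.1]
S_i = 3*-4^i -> [3, -12, 48, -192, 768]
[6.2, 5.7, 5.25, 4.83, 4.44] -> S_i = 6.20*0.92^i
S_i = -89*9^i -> [-89, -801, -7209, -64881, -583929]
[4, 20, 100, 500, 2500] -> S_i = 4*5^i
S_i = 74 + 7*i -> [74, 81, 88, 95, 102]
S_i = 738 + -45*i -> [738, 693, 648, 603, 558]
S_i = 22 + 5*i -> [22, 27, 32, 37, 42]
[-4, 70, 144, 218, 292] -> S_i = -4 + 74*i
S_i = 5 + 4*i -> [5, 9, 13, 17, 21]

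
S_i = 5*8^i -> [5, 40, 320, 2560, 20480]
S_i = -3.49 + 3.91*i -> [-3.49, 0.42, 4.33, 8.24, 12.15]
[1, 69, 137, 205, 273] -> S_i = 1 + 68*i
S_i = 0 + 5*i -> [0, 5, 10, 15, 20]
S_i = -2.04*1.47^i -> [-2.04, -3.0, -4.41, -6.48, -9.53]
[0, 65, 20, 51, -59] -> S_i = Random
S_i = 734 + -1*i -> [734, 733, 732, 731, 730]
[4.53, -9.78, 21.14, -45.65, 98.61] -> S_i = 4.53*(-2.16)^i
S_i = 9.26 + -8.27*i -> [9.26, 0.99, -7.28, -15.55, -23.82]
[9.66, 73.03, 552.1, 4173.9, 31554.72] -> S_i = 9.66*7.56^i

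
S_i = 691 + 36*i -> [691, 727, 763, 799, 835]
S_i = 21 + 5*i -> [21, 26, 31, 36, 41]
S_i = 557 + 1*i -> [557, 558, 559, 560, 561]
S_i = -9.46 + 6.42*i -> [-9.46, -3.04, 3.38, 9.8, 16.22]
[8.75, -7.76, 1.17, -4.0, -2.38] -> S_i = Random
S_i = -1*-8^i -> [-1, 8, -64, 512, -4096]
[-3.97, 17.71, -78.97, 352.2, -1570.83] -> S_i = -3.97*(-4.46)^i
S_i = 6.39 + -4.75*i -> [6.39, 1.64, -3.11, -7.86, -12.61]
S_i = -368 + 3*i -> [-368, -365, -362, -359, -356]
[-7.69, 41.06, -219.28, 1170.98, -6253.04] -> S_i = -7.69*(-5.34)^i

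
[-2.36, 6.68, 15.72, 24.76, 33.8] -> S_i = -2.36 + 9.04*i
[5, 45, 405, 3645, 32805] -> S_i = 5*9^i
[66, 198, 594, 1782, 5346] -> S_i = 66*3^i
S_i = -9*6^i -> [-9, -54, -324, -1944, -11664]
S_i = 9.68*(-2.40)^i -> [9.68, -23.23, 55.76, -133.82, 321.16]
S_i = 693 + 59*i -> [693, 752, 811, 870, 929]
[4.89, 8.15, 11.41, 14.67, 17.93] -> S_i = 4.89 + 3.26*i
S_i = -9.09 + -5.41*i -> [-9.09, -14.5, -19.91, -25.32, -30.73]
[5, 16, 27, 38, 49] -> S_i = 5 + 11*i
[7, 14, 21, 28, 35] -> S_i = 7 + 7*i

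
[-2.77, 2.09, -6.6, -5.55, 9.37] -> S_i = Random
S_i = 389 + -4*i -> [389, 385, 381, 377, 373]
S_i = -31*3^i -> [-31, -93, -279, -837, -2511]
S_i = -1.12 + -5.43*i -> [-1.12, -6.55, -11.98, -17.41, -22.84]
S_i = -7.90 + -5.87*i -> [-7.9, -13.77, -19.64, -25.51, -31.38]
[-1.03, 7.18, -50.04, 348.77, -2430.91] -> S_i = -1.03*(-6.97)^i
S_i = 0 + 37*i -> [0, 37, 74, 111, 148]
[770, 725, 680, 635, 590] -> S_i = 770 + -45*i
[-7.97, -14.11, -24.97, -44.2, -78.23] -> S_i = -7.97*1.77^i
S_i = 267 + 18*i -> [267, 285, 303, 321, 339]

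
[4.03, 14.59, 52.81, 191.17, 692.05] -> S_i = 4.03*3.62^i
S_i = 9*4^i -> [9, 36, 144, 576, 2304]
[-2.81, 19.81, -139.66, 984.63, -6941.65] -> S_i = -2.81*(-7.05)^i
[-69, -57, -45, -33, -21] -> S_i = -69 + 12*i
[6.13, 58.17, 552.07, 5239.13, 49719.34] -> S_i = 6.13*9.49^i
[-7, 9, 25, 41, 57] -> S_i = -7 + 16*i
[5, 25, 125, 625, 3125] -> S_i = 5*5^i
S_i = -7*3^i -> [-7, -21, -63, -189, -567]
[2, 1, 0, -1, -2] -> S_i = 2 + -1*i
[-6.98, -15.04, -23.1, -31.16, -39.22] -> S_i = -6.98 + -8.06*i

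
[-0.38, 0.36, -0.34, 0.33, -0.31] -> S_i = -0.38*(-0.95)^i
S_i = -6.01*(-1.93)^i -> [-6.01, 11.6, -22.39, 43.21, -83.39]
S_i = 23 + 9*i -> [23, 32, 41, 50, 59]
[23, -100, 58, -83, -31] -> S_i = Random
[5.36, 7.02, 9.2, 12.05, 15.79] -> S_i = 5.36*1.31^i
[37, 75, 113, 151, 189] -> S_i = 37 + 38*i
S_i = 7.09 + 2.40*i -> [7.09, 9.49, 11.89, 14.29, 16.69]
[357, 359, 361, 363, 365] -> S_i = 357 + 2*i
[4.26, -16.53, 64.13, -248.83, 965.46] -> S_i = 4.26*(-3.88)^i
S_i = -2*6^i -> [-2, -12, -72, -432, -2592]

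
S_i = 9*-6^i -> [9, -54, 324, -1944, 11664]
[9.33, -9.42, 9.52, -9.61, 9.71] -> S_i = 9.33*(-1.01)^i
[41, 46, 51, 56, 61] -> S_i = 41 + 5*i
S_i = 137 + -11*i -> [137, 126, 115, 104, 93]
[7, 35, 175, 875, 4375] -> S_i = 7*5^i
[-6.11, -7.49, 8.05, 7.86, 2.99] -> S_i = Random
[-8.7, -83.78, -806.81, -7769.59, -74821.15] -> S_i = -8.70*9.63^i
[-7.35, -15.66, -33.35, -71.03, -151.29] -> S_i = -7.35*2.13^i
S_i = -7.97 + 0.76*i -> [-7.97, -7.21, -6.45, -5.69, -4.93]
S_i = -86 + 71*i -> [-86, -15, 56, 127, 198]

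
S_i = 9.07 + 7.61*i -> [9.07, 16.68, 24.29, 31.9, 39.51]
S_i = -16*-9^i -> [-16, 144, -1296, 11664, -104976]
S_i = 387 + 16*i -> [387, 403, 419, 435, 451]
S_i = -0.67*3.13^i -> [-0.67, -2.1, -6.56, -20.55, -64.31]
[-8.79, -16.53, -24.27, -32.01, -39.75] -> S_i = -8.79 + -7.74*i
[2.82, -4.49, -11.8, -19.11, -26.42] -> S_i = 2.82 + -7.31*i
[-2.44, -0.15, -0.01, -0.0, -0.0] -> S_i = -2.44*0.06^i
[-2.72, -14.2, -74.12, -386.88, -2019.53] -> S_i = -2.72*5.22^i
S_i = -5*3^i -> [-5, -15, -45, -135, -405]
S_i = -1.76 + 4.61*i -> [-1.76, 2.85, 7.46, 12.07, 16.68]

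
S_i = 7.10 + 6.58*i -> [7.1, 13.68, 20.26, 26.84, 33.42]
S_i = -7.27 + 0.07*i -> [-7.27, -7.2, -7.13, -7.06, -6.99]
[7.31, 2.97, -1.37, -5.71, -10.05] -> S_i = 7.31 + -4.34*i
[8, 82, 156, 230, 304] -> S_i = 8 + 74*i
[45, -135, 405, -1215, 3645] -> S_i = 45*-3^i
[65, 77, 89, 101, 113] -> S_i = 65 + 12*i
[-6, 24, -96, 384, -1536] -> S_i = -6*-4^i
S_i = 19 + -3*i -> [19, 16, 13, 10, 7]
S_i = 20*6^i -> [20, 120, 720, 4320, 25920]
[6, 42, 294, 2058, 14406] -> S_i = 6*7^i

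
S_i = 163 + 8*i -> [163, 171, 179, 187, 195]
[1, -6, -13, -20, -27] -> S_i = 1 + -7*i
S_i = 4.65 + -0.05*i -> [4.65, 4.6, 4.55, 4.5, 4.45]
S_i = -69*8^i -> [-69, -552, -4416, -35328, -282624]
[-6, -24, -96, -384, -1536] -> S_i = -6*4^i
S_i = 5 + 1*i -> [5, 6, 7, 8, 9]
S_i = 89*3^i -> [89, 267, 801, 2403, 7209]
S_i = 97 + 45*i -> [97, 142, 187, 232, 277]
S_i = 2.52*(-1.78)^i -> [2.52, -4.49, 7.98, -14.21, 25.3]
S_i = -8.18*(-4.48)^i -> [-8.18, 36.65, -164.18, 735.51, -3295.08]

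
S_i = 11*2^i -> [11, 22, 44, 88, 176]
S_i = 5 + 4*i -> [5, 9, 13, 17, 21]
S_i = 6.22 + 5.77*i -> [6.22, 11.99, 17.76, 23.53, 29.3]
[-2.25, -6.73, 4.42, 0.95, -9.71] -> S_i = Random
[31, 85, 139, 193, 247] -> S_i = 31 + 54*i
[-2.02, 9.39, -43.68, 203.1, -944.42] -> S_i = -2.02*(-4.65)^i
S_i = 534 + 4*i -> [534, 538, 542, 546, 550]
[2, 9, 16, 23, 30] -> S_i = 2 + 7*i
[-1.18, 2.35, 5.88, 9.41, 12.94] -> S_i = -1.18 + 3.53*i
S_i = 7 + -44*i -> [7, -37, -81, -125, -169]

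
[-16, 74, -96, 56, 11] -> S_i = Random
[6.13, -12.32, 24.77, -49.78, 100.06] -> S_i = 6.13*(-2.01)^i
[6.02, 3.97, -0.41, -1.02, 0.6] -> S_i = Random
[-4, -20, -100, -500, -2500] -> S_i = -4*5^i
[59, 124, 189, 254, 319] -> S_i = 59 + 65*i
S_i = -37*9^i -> [-37, -333, -2997, -26973, -242757]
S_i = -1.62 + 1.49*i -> [-1.62, -0.13, 1.36, 2.85, 4.34]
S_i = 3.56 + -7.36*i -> [3.56, -3.8, -11.16, -18.52, -25.88]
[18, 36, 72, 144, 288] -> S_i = 18*2^i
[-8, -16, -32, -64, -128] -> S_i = -8*2^i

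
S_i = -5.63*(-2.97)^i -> [-5.63, 16.72, -49.66, 147.5, -438.06]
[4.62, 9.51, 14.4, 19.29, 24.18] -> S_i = 4.62 + 4.89*i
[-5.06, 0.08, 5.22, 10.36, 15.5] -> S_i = -5.06 + 5.14*i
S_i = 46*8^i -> [46, 368, 2944, 23552, 188416]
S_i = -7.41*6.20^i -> [-7.41, -45.94, -284.84, -1766.01, -10949.26]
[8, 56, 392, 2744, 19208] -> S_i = 8*7^i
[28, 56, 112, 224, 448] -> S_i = 28*2^i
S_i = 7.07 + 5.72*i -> [7.07, 12.79, 18.51, 24.23, 29.95]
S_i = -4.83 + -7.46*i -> [-4.83, -12.29, -19.75, -27.21, -34.67]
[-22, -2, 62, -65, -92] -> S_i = Random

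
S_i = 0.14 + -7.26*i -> [0.14, -7.12, -14.38, -21.64, -28.9]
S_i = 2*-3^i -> [2, -6, 18, -54, 162]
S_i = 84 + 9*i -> [84, 93, 102, 111, 120]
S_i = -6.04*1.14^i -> [-6.04, -6.89, -7.85, -8.95, -10.2]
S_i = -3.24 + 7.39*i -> [-3.24, 4.15, 11.54, 18.93, 26.32]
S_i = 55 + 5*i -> [55, 60, 65, 70, 75]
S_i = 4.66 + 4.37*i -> [4.66, 9.03, 13.4, 17.77, 22.14]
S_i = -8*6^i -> [-8, -48, -288, -1728, -10368]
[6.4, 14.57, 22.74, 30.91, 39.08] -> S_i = 6.40 + 8.17*i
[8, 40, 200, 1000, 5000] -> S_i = 8*5^i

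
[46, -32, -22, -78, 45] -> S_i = Random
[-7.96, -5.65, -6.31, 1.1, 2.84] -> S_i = Random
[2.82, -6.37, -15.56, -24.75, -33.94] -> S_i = 2.82 + -9.19*i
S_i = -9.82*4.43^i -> [-9.82, -43.5, -192.72, -853.73, -3782.04]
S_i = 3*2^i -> [3, 6, 12, 24, 48]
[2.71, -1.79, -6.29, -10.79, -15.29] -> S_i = 2.71 + -4.50*i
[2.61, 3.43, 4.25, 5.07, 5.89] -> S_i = 2.61 + 0.82*i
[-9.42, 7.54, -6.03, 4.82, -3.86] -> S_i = -9.42*(-0.80)^i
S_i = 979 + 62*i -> [979, 1041, 1103, 1165, 1227]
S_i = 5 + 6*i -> [5, 11, 17, 23, 29]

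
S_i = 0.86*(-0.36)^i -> [0.86, -0.31, 0.11, -0.04, 0.01]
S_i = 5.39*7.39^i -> [5.39, 39.83, 294.36, 2175.31, 16075.58]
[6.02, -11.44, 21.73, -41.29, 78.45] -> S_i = 6.02*(-1.90)^i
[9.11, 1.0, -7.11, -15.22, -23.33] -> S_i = 9.11 + -8.11*i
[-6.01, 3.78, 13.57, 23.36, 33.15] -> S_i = -6.01 + 9.79*i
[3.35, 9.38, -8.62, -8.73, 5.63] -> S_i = Random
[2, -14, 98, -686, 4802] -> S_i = 2*-7^i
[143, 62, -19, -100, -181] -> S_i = 143 + -81*i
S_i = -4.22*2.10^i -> [-4.22, -8.86, -18.61, -39.08, -82.07]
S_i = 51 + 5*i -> [51, 56, 61, 66, 71]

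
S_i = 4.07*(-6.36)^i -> [4.07, -25.89, 164.63, -1047.05, 6659.21]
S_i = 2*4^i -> [2, 8, 32, 128, 512]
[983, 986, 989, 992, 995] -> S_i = 983 + 3*i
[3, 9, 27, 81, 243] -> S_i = 3*3^i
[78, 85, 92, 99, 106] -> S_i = 78 + 7*i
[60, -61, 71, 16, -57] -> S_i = Random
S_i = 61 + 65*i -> [61, 126, 191, 256, 321]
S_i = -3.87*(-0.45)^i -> [-3.87, 1.74, -0.78, 0.35, -0.16]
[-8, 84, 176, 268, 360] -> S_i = -8 + 92*i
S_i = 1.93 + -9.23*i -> [1.93, -7.3, -16.53, -25.76, -34.99]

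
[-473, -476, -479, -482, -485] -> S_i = -473 + -3*i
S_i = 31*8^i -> [31, 248, 1984, 15872, 126976]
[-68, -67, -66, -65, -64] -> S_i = -68 + 1*i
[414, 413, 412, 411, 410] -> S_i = 414 + -1*i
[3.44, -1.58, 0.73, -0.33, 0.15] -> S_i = 3.44*(-0.46)^i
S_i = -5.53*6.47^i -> [-5.53, -35.78, -231.49, -1497.75, -9690.41]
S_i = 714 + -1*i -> [714, 713, 712, 711, 710]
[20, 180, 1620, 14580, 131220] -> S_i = 20*9^i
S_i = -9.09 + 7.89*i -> [-9.09, -1.2, 6.69, 14.58, 22.47]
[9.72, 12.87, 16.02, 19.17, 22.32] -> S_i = 9.72 + 3.15*i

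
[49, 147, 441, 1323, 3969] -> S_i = 49*3^i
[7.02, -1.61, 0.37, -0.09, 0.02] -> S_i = 7.02*(-0.23)^i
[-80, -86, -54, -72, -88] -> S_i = Random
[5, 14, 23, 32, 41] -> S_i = 5 + 9*i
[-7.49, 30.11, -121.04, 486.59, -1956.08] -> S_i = -7.49*(-4.02)^i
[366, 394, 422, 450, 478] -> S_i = 366 + 28*i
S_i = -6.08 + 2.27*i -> [-6.08, -3.81, -1.54, 0.73, 3.0]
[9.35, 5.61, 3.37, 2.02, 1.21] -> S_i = 9.35*0.60^i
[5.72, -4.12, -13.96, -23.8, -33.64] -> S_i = 5.72 + -9.84*i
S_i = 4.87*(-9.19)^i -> [4.87, -44.76, 411.3, -3779.86, 34736.9]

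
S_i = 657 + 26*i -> [657, 683, 709, 735, 761]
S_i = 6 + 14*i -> [6, 20, 34, 48, 62]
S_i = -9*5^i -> [-9, -45, -225, -1125, -5625]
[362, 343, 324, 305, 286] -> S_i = 362 + -19*i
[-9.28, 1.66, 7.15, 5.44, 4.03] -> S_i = Random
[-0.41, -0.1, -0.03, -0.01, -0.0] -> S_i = -0.41*0.25^i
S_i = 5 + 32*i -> [5, 37, 69, 101, 133]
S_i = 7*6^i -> [7, 42, 252, 1512, 9072]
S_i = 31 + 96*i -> [31, 127, 223, 319, 415]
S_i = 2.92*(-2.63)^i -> [2.92, -7.68, 20.2, -53.12, 139.7]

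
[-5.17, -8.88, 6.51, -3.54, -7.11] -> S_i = Random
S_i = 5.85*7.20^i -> [5.85, 42.12, 303.26, 2183.5, 15721.21]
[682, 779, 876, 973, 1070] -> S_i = 682 + 97*i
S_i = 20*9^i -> [20, 180, 1620, 14580, 131220]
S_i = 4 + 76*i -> [4, 80, 156, 232, 308]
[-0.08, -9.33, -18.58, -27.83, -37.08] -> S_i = -0.08 + -9.25*i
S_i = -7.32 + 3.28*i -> [-7.32, -4.04, -0.76, 2.52, 5.8]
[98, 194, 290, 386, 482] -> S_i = 98 + 96*i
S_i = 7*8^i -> [7, 56, 448, 3584, 28672]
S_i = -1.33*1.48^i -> [-1.33, -1.97, -2.91, -4.31, -6.38]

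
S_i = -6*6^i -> [-6, -36, -216, -1296, -7776]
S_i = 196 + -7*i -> [196, 189, 182, 175, 168]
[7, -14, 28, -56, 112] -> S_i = 7*-2^i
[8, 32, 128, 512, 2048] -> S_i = 8*4^i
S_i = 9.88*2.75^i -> [9.88, 27.17, 74.72, 205.47, 565.05]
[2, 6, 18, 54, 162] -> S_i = 2*3^i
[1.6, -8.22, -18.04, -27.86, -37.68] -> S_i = 1.60 + -9.82*i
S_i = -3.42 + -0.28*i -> [-3.42, -3.7, -3.98, -4.26, -4.54]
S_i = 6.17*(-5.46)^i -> [6.17, -33.69, 183.94, -1004.3, 5483.47]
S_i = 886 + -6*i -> [886, 880, 874, 868, 862]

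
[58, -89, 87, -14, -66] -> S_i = Random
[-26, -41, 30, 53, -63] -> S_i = Random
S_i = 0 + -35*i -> [0, -35, -70, -105, -140]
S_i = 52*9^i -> [52, 468, 4212, 37908, 341172]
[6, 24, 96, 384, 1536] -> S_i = 6*4^i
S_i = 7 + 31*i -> [7, 38, 69, 100, 131]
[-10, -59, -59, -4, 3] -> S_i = Random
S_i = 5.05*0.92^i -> [5.05, 4.65, 4.27, 3.93, 3.62]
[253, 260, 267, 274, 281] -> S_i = 253 + 7*i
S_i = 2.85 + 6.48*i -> [2.85, 9.33, 15.81, 22.29, 28.77]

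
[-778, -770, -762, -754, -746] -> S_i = -778 + 8*i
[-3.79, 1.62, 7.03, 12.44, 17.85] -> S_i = -3.79 + 5.41*i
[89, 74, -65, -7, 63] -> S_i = Random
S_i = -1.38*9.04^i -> [-1.38, -12.48, -112.78, -1019.49, -9216.22]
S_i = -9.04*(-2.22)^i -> [-9.04, 20.07, -44.55, 98.91, -219.57]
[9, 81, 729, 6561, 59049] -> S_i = 9*9^i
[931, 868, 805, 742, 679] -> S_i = 931 + -63*i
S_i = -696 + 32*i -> [-696, -664, -632, -600, -568]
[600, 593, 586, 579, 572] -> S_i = 600 + -7*i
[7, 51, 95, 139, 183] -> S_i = 7 + 44*i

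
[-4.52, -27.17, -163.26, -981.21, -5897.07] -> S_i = -4.52*6.01^i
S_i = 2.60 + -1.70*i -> [2.6, 0.9, -0.8, -2.5, -4.2]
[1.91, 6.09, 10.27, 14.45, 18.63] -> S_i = 1.91 + 4.18*i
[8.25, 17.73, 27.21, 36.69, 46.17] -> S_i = 8.25 + 9.48*i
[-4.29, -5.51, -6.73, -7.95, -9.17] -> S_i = -4.29 + -1.22*i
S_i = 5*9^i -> [5, 45, 405, 3645, 32805]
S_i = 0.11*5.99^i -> [0.11, 0.66, 3.95, 23.64, 141.61]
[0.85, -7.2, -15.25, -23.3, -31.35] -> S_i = 0.85 + -8.05*i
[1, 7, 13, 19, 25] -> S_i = 1 + 6*i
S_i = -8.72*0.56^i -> [-8.72, -4.88, -2.73, -1.53, -0.86]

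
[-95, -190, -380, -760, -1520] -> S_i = -95*2^i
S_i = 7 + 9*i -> [7, 16, 25, 34, 43]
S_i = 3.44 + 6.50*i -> [3.44, 9.94, 16.44, 22.94, 29.44]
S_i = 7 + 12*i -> [7, 19, 31, 43, 55]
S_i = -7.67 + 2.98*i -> [-7.67, -4.69, -1.71, 1.27, 4.25]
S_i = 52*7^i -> [52, 364, 2548, 17836, 124852]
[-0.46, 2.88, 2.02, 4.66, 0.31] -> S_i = Random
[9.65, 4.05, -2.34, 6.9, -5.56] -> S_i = Random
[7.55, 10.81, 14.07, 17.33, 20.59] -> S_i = 7.55 + 3.26*i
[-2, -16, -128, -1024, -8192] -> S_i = -2*8^i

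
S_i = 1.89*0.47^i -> [1.89, 0.89, 0.42, 0.2, 0.09]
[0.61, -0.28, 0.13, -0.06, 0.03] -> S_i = 0.61*(-0.46)^i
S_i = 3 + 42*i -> [3, 45, 87, 129, 171]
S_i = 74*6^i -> [74, 444, 2664, 15984, 95904]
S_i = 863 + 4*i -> [863, 867, 871, 875, 879]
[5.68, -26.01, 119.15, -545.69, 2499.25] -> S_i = 5.68*(-4.58)^i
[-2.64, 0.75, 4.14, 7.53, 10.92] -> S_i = -2.64 + 3.39*i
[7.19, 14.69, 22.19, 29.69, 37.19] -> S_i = 7.19 + 7.50*i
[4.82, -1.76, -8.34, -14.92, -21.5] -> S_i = 4.82 + -6.58*i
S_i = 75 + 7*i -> [75, 82, 89, 96, 103]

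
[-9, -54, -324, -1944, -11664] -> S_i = -9*6^i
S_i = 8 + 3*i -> [8, 11, 14, 17, 20]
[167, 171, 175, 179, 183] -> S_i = 167 + 4*i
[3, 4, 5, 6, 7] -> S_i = 3 + 1*i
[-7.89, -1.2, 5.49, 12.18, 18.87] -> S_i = -7.89 + 6.69*i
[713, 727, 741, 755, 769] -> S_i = 713 + 14*i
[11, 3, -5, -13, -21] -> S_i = 11 + -8*i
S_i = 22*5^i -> [22, 110, 550, 2750, 13750]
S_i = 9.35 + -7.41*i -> [9.35, 1.94, -5.47, -12.88, -20.29]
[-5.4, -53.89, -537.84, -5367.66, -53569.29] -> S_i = -5.40*9.98^i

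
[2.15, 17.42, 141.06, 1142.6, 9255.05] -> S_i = 2.15*8.10^i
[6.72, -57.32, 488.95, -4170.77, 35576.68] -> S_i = 6.72*(-8.53)^i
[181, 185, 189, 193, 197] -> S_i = 181 + 4*i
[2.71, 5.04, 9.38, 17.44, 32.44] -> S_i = 2.71*1.86^i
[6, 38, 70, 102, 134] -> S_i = 6 + 32*i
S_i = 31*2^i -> [31, 62, 124, 248, 496]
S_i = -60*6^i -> [-60, -360, -2160, -12960, -77760]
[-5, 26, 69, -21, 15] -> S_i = Random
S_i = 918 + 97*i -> [918, 1015, 1112, 1209, 1306]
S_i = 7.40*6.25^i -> [7.4, 46.25, 289.06, 1806.64, 11291.5]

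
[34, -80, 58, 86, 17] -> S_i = Random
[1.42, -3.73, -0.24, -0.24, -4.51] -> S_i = Random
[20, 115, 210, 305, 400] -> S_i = 20 + 95*i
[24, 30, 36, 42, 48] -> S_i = 24 + 6*i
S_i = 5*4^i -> [5, 20, 80, 320, 1280]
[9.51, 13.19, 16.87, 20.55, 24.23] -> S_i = 9.51 + 3.68*i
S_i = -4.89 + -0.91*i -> [-4.89, -5.8, -6.71, -7.62, -8.53]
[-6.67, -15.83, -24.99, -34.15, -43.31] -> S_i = -6.67 + -9.16*i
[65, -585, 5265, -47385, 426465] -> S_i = 65*-9^i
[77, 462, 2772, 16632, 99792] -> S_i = 77*6^i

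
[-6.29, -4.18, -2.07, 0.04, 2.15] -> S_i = -6.29 + 2.11*i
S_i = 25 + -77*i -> [25, -52, -129, -206, -283]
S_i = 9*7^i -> [9, 63, 441, 3087, 21609]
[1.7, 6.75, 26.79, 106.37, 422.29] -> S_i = 1.70*3.97^i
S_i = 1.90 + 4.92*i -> [1.9, 6.82, 11.74, 16.66, 21.58]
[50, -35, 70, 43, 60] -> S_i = Random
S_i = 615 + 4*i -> [615, 619, 623, 627, 631]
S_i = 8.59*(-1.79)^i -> [8.59, -15.38, 27.52, -49.27, 88.19]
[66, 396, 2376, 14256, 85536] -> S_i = 66*6^i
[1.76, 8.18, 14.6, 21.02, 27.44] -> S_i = 1.76 + 6.42*i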